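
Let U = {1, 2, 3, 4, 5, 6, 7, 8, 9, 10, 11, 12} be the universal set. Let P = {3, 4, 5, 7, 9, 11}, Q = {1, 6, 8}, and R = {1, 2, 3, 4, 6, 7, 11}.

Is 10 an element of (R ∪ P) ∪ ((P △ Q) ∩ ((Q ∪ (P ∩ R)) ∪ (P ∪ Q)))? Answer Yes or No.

No

10 ∉ R and 10 ∉ P, so 10 ∉ R ∪ P
10 ∉ P and 10 ∉ Q, so 10 ∉ P △ Q
10 ∉ P and 10 ∉ R, so 10 ∉ P ∩ R
10 ∉ Q and 10 ∉ (P ∩ R), so 10 ∉ Q ∪ (P ∩ R)
10 ∉ P and 10 ∉ Q, so 10 ∉ P ∪ Q
10 ∉ (Q ∪ (P ∩ R)) and 10 ∉ (P ∪ Q), so 10 ∉ (Q ∪ (P ∩ R)) ∪ (P ∪ Q)
10 ∉ (P △ Q) and 10 ∉ ((Q ∪ (P ∩ R)) ∪ (P ∪ Q)), so 10 ∉ (P △ Q) ∩ ((Q ∪ (P ∩ R)) ∪ (P ∪ Q))
10 ∉ (R ∪ P) and 10 ∉ ((P △ Q) ∩ ((Q ∪ (P ∩ R)) ∪ (P ∪ Q))), so 10 ∉ (R ∪ P) ∪ ((P △ Q) ∩ ((Q ∪ (P ∩ R)) ∪ (P ∪ Q)))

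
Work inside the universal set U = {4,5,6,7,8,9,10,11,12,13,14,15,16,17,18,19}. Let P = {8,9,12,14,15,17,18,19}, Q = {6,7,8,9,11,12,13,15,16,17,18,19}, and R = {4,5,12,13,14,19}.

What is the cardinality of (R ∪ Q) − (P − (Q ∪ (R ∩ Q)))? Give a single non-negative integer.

R ∪ Q = {4,5,6,7,8,9,11,12,13,14,15,16,17,18,19}
R ∩ Q = {12,13,19}
Q ∪ (R ∩ Q) = {6,7,8,9,11,12,13,15,16,17,18,19}
P − (Q ∪ (R ∩ Q)) = {14}
(R ∪ Q) − (P − (Q ∪ (R ∩ Q))) = {4,5,6,7,8,9,11,12,13,15,16,17,18,19}
|(R ∪ Q) − (P − (Q ∪ (R ∩ Q)))| = 14

14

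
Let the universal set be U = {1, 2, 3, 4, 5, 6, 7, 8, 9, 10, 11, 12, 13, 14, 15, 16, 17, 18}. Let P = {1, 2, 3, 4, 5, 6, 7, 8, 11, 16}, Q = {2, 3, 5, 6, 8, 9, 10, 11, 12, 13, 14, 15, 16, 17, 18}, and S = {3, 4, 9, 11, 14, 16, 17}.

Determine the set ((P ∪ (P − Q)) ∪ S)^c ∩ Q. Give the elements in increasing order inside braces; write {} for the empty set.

P − Q = {1, 4, 7}
P ∪ (P − Q) = {1, 2, 3, 4, 5, 6, 7, 8, 11, 16}
(P ∪ (P − Q)) ∪ S = {1, 2, 3, 4, 5, 6, 7, 8, 9, 11, 14, 16, 17}
((P ∪ (P − Q)) ∪ S)^c = {10, 12, 13, 15, 18}
((P ∪ (P − Q)) ∪ S)^c ∩ Q = {10, 12, 13, 15, 18}

{10, 12, 13, 15, 18}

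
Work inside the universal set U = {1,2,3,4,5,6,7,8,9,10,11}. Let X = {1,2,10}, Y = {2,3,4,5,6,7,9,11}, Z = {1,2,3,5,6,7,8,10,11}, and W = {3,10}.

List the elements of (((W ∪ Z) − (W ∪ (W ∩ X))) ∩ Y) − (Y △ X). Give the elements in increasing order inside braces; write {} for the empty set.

W ∪ Z = {1,2,3,5,6,7,8,10,11}
W ∩ X = {10}
W ∪ (W ∩ X) = {3,10}
(W ∪ Z) − (W ∪ (W ∩ X)) = {1,2,5,6,7,8,11}
((W ∪ Z) − (W ∪ (W ∩ X))) ∩ Y = {2,5,6,7,11}
Y △ X = {1,3,4,5,6,7,9,10,11}
(((W ∪ Z) − (W ∪ (W ∩ X))) ∩ Y) − (Y △ X) = {2}

{2}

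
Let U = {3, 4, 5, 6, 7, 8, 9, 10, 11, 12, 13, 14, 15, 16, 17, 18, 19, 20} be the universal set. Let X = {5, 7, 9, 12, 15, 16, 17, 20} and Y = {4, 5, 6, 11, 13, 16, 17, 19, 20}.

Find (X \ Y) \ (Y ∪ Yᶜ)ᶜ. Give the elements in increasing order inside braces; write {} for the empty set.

{7, 9, 12, 15}

X \ Y = {7, 9, 12, 15}
Yᶜ = {3, 7, 8, 9, 10, 12, 14, 15, 18}
Y ∪ Yᶜ = {3, 4, 5, 6, 7, 8, 9, 10, 11, 12, 13, 14, 15, 16, 17, 18, 19, 20}
(Y ∪ Yᶜ)ᶜ = {}
(X \ Y) \ (Y ∪ Yᶜ)ᶜ = {7, 9, 12, 15}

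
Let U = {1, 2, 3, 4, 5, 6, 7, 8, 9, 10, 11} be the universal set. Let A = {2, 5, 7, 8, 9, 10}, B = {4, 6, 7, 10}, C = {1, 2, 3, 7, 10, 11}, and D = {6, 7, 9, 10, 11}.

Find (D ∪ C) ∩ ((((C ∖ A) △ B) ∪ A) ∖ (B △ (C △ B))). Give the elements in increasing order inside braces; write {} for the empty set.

{6, 9}

D ∪ C = {1, 2, 3, 6, 7, 9, 10, 11}
C ∖ A = {1, 3, 11}
(C ∖ A) △ B = {1, 3, 4, 6, 7, 10, 11}
((C ∖ A) △ B) ∪ A = {1, 2, 3, 4, 5, 6, 7, 8, 9, 10, 11}
C △ B = {1, 2, 3, 4, 6, 11}
B △ (C △ B) = {1, 2, 3, 7, 10, 11}
(((C ∖ A) △ B) ∪ A) ∖ (B △ (C △ B)) = {4, 5, 6, 8, 9}
(D ∪ C) ∩ ((((C ∖ A) △ B) ∪ A) ∖ (B △ (C △ B))) = {6, 9}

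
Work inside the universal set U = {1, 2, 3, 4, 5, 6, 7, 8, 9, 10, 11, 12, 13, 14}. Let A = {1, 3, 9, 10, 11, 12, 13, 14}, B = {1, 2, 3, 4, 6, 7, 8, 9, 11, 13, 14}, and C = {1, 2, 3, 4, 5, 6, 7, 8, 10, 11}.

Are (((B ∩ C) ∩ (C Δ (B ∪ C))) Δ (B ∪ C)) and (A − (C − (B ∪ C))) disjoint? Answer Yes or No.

B ∩ C = {1, 2, 3, 4, 6, 7, 8, 11}
B ∪ C = {1, 2, 3, 4, 5, 6, 7, 8, 9, 10, 11, 13, 14}
C Δ (B ∪ C) = {9, 13, 14}
(B ∩ C) ∩ (C Δ (B ∪ C)) = {}
((B ∩ C) ∩ (C Δ (B ∪ C))) Δ (B ∪ C) = {1, 2, 3, 4, 5, 6, 7, 8, 9, 10, 11, 13, 14}
C − (B ∪ C) = {}
A − (C − (B ∪ C)) = {1, 3, 9, 10, 11, 12, 13, 14}
1 lies in both, so they are not disjoint.

No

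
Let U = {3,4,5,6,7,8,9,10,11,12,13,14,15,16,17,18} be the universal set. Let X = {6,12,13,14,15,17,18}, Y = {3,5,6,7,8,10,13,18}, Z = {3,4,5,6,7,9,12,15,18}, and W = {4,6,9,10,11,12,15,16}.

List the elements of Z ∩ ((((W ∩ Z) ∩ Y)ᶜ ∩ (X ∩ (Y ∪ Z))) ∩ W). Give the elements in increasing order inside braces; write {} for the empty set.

W ∩ Z = {4,6,9,12,15}
(W ∩ Z) ∩ Y = {6}
((W ∩ Z) ∩ Y)ᶜ = {3,4,5,7,8,9,10,11,12,13,14,15,16,17,18}
Y ∪ Z = {3,4,5,6,7,8,9,10,12,13,15,18}
X ∩ (Y ∪ Z) = {6,12,13,15,18}
((W ∩ Z) ∩ Y)ᶜ ∩ (X ∩ (Y ∪ Z)) = {12,13,15,18}
(((W ∩ Z) ∩ Y)ᶜ ∩ (X ∩ (Y ∪ Z))) ∩ W = {12,15}
Z ∩ ((((W ∩ Z) ∩ Y)ᶜ ∩ (X ∩ (Y ∪ Z))) ∩ W) = {12,15}

{12,15}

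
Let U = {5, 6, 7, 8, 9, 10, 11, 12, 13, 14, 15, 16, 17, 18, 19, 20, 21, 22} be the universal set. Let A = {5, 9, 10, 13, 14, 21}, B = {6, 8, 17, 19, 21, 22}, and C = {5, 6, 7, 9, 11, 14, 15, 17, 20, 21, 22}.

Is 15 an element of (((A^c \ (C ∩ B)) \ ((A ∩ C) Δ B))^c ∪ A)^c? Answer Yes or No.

15 ∉ A, so 15 ∈ A^c
15 ∈ C and 15 ∉ B, so 15 ∉ C ∩ B
15 ∈ A^c and 15 ∉ (C ∩ B), so 15 ∈ A^c \ (C ∩ B)
15 ∉ A and 15 ∈ C, so 15 ∉ A ∩ C
15 ∉ (A ∩ C) and 15 ∉ B, so 15 ∉ (A ∩ C) Δ B
15 ∈ (A^c \ (C ∩ B)) and 15 ∉ ((A ∩ C) Δ B), so 15 ∈ (A^c \ (C ∩ B)) \ ((A ∩ C) Δ B)
15 ∉ ((A^c \ (C ∩ B)) \ ((A ∩ C) Δ B))^c since 15 ∈ ((A^c \ (C ∩ B)) \ ((A ∩ C) Δ B))
15 ∉ ((A^c \ (C ∩ B)) \ ((A ∩ C) Δ B))^c and 15 ∉ A, so 15 ∉ ((A^c \ (C ∩ B)) \ ((A ∩ C) Δ B))^c ∪ A
15 ∈ (((A^c \ (C ∩ B)) \ ((A ∩ C) Δ B))^c ∪ A)^c since 15 ∉ (((A^c \ (C ∩ B)) \ ((A ∩ C) Δ B))^c ∪ A)

Yes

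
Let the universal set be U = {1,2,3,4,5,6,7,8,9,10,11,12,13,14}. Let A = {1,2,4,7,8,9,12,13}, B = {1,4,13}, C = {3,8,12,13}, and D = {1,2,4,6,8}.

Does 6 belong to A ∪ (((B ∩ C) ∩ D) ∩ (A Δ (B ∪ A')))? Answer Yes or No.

6 ∉ B and 6 ∉ C, so 6 ∉ B ∩ C
6 ∉ (B ∩ C) and 6 ∈ D, so 6 ∉ (B ∩ C) ∩ D
6 ∉ A, so 6 ∈ A'
6 ∉ B and 6 ∈ A', so 6 ∈ B ∪ A'
6 ∉ A and 6 ∈ (B ∪ A'), so 6 ∈ A Δ (B ∪ A')
6 ∉ ((B ∩ C) ∩ D) and 6 ∈ (A Δ (B ∪ A')), so 6 ∉ ((B ∩ C) ∩ D) ∩ (A Δ (B ∪ A'))
6 ∉ A and 6 ∉ (((B ∩ C) ∩ D) ∩ (A Δ (B ∪ A'))), so 6 ∉ A ∪ (((B ∩ C) ∩ D) ∩ (A Δ (B ∪ A')))

No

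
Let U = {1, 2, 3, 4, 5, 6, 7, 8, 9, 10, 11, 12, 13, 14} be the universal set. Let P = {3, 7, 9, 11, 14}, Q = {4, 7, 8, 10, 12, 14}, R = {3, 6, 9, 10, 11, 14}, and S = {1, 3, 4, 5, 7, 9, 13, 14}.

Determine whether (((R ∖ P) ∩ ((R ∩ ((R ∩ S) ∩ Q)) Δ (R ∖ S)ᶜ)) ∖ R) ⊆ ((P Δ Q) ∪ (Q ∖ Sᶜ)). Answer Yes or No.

Yes

R ∖ P = {6, 10}
R ∩ S = {3, 9, 14}
(R ∩ S) ∩ Q = {14}
R ∩ ((R ∩ S) ∩ Q) = {14}
R ∖ S = {6, 10, 11}
(R ∖ S)ᶜ = {1, 2, 3, 4, 5, 7, 8, 9, 12, 13, 14}
(R ∩ ((R ∩ S) ∩ Q)) Δ (R ∖ S)ᶜ = {1, 2, 3, 4, 5, 7, 8, 9, 12, 13}
(R ∖ P) ∩ ((R ∩ ((R ∩ S) ∩ Q)) Δ (R ∖ S)ᶜ) = {}
((R ∖ P) ∩ ((R ∩ ((R ∩ S) ∩ Q)) Δ (R ∖ S)ᶜ)) ∖ R = {}
P Δ Q = {3, 4, 8, 9, 10, 11, 12}
Sᶜ = {2, 6, 8, 10, 11, 12}
Q ∖ Sᶜ = {4, 7, 14}
(P Δ Q) ∪ (Q ∖ Sᶜ) = {3, 4, 7, 8, 9, 10, 11, 12, 14}
Every element of {} is in {3, 4, 7, 8, 9, 10, 11, 12, 14}, so ((R ∖ P) ∩ ((R ∩ ((R ∩ S) ∩ Q)) Δ (R ∖ S)ᶜ)) ∖ R ⊆ (P Δ Q) ∪ (Q ∖ Sᶜ).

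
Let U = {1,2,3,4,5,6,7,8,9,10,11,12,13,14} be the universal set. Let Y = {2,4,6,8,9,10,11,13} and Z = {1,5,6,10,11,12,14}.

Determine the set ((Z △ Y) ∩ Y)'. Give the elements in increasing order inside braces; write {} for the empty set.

{1,3,5,6,7,10,11,12,14}

Z △ Y = {1,2,4,5,8,9,12,13,14}
(Z △ Y) ∩ Y = {2,4,8,9,13}
((Z △ Y) ∩ Y)' = {1,3,5,6,7,10,11,12,14}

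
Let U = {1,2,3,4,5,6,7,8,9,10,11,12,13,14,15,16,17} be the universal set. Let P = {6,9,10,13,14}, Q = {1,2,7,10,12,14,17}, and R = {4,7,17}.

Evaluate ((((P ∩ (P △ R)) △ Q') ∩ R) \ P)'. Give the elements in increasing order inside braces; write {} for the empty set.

P △ R = {4,6,7,9,10,13,14,17}
P ∩ (P △ R) = {6,9,10,13,14}
Q' = {3,4,5,6,8,9,11,13,15,16}
(P ∩ (P △ R)) △ Q' = {3,4,5,8,10,11,14,15,16}
((P ∩ (P △ R)) △ Q') ∩ R = {4}
(((P ∩ (P △ R)) △ Q') ∩ R) \ P = {4}
((((P ∩ (P △ R)) △ Q') ∩ R) \ P)' = {1,2,3,5,6,7,8,9,10,11,12,13,14,15,16,17}

{1,2,3,5,6,7,8,9,10,11,12,13,14,15,16,17}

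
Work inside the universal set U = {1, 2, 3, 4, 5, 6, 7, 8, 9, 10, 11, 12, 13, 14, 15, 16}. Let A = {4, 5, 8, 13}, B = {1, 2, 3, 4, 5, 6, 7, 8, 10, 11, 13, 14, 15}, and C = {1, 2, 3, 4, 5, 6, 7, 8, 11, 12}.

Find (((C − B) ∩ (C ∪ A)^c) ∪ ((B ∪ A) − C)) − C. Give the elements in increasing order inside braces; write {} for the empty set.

C − B = {12}
C ∪ A = {1, 2, 3, 4, 5, 6, 7, 8, 11, 12, 13}
(C ∪ A)^c = {9, 10, 14, 15, 16}
(C − B) ∩ (C ∪ A)^c = {}
B ∪ A = {1, 2, 3, 4, 5, 6, 7, 8, 10, 11, 13, 14, 15}
(B ∪ A) − C = {10, 13, 14, 15}
((C − B) ∩ (C ∪ A)^c) ∪ ((B ∪ A) − C) = {10, 13, 14, 15}
(((C − B) ∩ (C ∪ A)^c) ∪ ((B ∪ A) − C)) − C = {10, 13, 14, 15}

{10, 13, 14, 15}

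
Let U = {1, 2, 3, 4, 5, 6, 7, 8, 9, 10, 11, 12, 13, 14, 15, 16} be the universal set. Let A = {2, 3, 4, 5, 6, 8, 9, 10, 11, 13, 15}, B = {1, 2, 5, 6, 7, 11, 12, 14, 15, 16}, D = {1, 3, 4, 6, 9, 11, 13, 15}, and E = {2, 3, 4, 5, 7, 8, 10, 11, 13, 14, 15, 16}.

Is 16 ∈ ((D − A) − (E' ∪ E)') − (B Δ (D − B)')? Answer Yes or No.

16 ∉ D and 16 ∉ A, so 16 ∉ D − A
16 ∈ E, so 16 ∉ E'
16 ∉ E' and 16 ∈ E, so 16 ∈ E' ∪ E
16 ∉ (E' ∪ E)' since 16 ∈ (E' ∪ E)
16 ∉ (D − A) and 16 ∉ (E' ∪ E)', so 16 ∉ (D − A) − (E' ∪ E)'
16 ∉ D and 16 ∈ B, so 16 ∉ D − B
16 ∈ (D − B)' since 16 ∉ (D − B)
16 ∈ B and 16 ∈ (D − B)', so 16 ∉ B Δ (D − B)'
16 ∉ ((D − A) − (E' ∪ E)') and 16 ∉ (B Δ (D − B)'), so 16 ∉ ((D − A) − (E' ∪ E)') − (B Δ (D − B)')

No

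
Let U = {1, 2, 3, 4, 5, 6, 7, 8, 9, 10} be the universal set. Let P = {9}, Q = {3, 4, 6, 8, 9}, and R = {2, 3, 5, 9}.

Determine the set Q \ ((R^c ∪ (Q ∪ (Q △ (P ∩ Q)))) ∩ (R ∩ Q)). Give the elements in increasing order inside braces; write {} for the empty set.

R^c = {1, 4, 6, 7, 8, 10}
P ∩ Q = {9}
Q △ (P ∩ Q) = {3, 4, 6, 8}
Q ∪ (Q △ (P ∩ Q)) = {3, 4, 6, 8, 9}
R^c ∪ (Q ∪ (Q △ (P ∩ Q))) = {1, 3, 4, 6, 7, 8, 9, 10}
R ∩ Q = {3, 9}
(R^c ∪ (Q ∪ (Q △ (P ∩ Q)))) ∩ (R ∩ Q) = {3, 9}
Q \ ((R^c ∪ (Q ∪ (Q △ (P ∩ Q)))) ∩ (R ∩ Q)) = {4, 6, 8}

{4, 6, 8}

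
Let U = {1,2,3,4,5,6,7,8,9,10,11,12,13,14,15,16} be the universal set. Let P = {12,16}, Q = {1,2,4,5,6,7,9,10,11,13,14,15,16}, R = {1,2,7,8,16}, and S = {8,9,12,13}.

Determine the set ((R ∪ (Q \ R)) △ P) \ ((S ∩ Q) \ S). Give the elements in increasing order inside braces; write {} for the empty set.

Q \ R = {4,5,6,9,10,11,13,14,15}
R ∪ (Q \ R) = {1,2,4,5,6,7,8,9,10,11,13,14,15,16}
(R ∪ (Q \ R)) △ P = {1,2,4,5,6,7,8,9,10,11,12,13,14,15}
S ∩ Q = {9,13}
(S ∩ Q) \ S = {}
((R ∪ (Q \ R)) △ P) \ ((S ∩ Q) \ S) = {1,2,4,5,6,7,8,9,10,11,12,13,14,15}

{1,2,4,5,6,7,8,9,10,11,12,13,14,15}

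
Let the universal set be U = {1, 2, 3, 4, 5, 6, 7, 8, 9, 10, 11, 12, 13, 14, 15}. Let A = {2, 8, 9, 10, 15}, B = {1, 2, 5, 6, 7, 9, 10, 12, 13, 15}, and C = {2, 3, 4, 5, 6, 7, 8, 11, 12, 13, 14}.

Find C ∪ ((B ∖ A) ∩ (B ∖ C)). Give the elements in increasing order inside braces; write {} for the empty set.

B ∖ A = {1, 5, 6, 7, 12, 13}
B ∖ C = {1, 9, 10, 15}
(B ∖ A) ∩ (B ∖ C) = {1}
C ∪ ((B ∖ A) ∩ (B ∖ C)) = {1, 2, 3, 4, 5, 6, 7, 8, 11, 12, 13, 14}

{1, 2, 3, 4, 5, 6, 7, 8, 11, 12, 13, 14}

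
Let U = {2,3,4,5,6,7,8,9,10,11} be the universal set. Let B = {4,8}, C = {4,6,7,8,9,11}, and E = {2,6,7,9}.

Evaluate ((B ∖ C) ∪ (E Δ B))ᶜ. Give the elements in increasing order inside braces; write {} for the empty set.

B ∖ C = {}
E Δ B = {2,4,6,7,8,9}
(B ∖ C) ∪ (E Δ B) = {2,4,6,7,8,9}
((B ∖ C) ∪ (E Δ B))ᶜ = {3,5,10,11}

{3,5,10,11}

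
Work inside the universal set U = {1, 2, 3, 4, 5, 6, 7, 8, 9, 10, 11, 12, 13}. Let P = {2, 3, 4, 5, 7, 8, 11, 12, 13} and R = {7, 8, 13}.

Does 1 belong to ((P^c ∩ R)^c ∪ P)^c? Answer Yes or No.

No

1 ∉ P, so 1 ∈ P^c
1 ∈ P^c and 1 ∉ R, so 1 ∉ P^c ∩ R
1 ∈ (P^c ∩ R)^c since 1 ∉ (P^c ∩ R)
1 ∈ (P^c ∩ R)^c and 1 ∉ P, so 1 ∈ (P^c ∩ R)^c ∪ P
1 ∉ ((P^c ∩ R)^c ∪ P)^c since 1 ∈ ((P^c ∩ R)^c ∪ P)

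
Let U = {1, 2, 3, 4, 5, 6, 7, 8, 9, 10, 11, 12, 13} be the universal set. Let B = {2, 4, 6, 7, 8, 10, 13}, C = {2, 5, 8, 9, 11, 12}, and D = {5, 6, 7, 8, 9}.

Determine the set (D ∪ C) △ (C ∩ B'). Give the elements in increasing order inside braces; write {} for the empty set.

{2, 6, 7, 8}

D ∪ C = {2, 5, 6, 7, 8, 9, 11, 12}
B' = {1, 3, 5, 9, 11, 12}
C ∩ B' = {5, 9, 11, 12}
(D ∪ C) △ (C ∩ B') = {2, 6, 7, 8}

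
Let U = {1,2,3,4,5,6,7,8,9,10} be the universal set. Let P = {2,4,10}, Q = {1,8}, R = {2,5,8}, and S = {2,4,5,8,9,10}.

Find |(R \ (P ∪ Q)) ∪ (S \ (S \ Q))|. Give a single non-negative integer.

2

P ∪ Q = {1,2,4,8,10}
R \ (P ∪ Q) = {5}
S \ Q = {2,4,5,9,10}
S \ (S \ Q) = {8}
(R \ (P ∪ Q)) ∪ (S \ (S \ Q)) = {5,8}
|(R \ (P ∪ Q)) ∪ (S \ (S \ Q))| = 2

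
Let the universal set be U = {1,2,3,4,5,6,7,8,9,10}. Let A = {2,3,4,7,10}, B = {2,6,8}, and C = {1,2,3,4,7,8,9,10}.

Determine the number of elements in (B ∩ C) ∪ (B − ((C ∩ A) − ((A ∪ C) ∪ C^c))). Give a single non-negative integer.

3

B ∩ C = {2,8}
C ∩ A = {2,3,4,7,10}
A ∪ C = {1,2,3,4,7,8,9,10}
C^c = {5,6}
(A ∪ C) ∪ C^c = {1,2,3,4,5,6,7,8,9,10}
(C ∩ A) − ((A ∪ C) ∪ C^c) = {}
B − ((C ∩ A) − ((A ∪ C) ∪ C^c)) = {2,6,8}
(B ∩ C) ∪ (B − ((C ∩ A) − ((A ∪ C) ∪ C^c))) = {2,6,8}
|(B ∩ C) ∪ (B − ((C ∩ A) − ((A ∪ C) ∪ C^c)))| = 3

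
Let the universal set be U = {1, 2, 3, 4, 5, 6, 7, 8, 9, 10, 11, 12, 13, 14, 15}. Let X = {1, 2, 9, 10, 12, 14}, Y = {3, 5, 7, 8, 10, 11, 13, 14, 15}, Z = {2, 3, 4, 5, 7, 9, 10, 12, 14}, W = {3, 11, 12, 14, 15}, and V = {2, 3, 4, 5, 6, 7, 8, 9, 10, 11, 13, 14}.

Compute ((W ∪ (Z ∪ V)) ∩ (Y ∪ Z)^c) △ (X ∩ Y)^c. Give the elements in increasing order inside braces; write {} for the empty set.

{1, 2, 3, 4, 5, 7, 8, 9, 11, 12, 13, 15}

Z ∪ V = {2, 3, 4, 5, 6, 7, 8, 9, 10, 11, 12, 13, 14}
W ∪ (Z ∪ V) = {2, 3, 4, 5, 6, 7, 8, 9, 10, 11, 12, 13, 14, 15}
Y ∪ Z = {2, 3, 4, 5, 7, 8, 9, 10, 11, 12, 13, 14, 15}
(Y ∪ Z)^c = {1, 6}
(W ∪ (Z ∪ V)) ∩ (Y ∪ Z)^c = {6}
X ∩ Y = {10, 14}
(X ∩ Y)^c = {1, 2, 3, 4, 5, 6, 7, 8, 9, 11, 12, 13, 15}
((W ∪ (Z ∪ V)) ∩ (Y ∪ Z)^c) △ (X ∩ Y)^c = {1, 2, 3, 4, 5, 7, 8, 9, 11, 12, 13, 15}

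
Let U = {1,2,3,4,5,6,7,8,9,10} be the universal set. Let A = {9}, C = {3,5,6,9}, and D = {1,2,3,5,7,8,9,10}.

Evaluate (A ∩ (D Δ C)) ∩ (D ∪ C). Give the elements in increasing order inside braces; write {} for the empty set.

{}

D Δ C = {1,2,6,7,8,10}
A ∩ (D Δ C) = {}
D ∪ C = {1,2,3,5,6,7,8,9,10}
(A ∩ (D Δ C)) ∩ (D ∪ C) = {}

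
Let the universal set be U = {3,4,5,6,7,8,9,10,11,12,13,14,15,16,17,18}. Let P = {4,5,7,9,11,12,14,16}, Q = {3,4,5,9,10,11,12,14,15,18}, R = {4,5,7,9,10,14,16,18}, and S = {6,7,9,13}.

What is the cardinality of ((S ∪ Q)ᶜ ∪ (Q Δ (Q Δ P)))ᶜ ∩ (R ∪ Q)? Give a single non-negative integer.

S ∪ Q = {3,4,5,6,7,9,10,11,12,13,14,15,18}
(S ∪ Q)ᶜ = {8,16,17}
Q Δ P = {3,7,10,15,16,18}
Q Δ (Q Δ P) = {4,5,7,9,11,12,14,16}
(S ∪ Q)ᶜ ∪ (Q Δ (Q Δ P)) = {4,5,7,8,9,11,12,14,16,17}
((S ∪ Q)ᶜ ∪ (Q Δ (Q Δ P)))ᶜ = {3,6,10,13,15,18}
R ∪ Q = {3,4,5,7,9,10,11,12,14,15,16,18}
((S ∪ Q)ᶜ ∪ (Q Δ (Q Δ P)))ᶜ ∩ (R ∪ Q) = {3,10,15,18}
|((S ∪ Q)ᶜ ∪ (Q Δ (Q Δ P)))ᶜ ∩ (R ∪ Q)| = 4

4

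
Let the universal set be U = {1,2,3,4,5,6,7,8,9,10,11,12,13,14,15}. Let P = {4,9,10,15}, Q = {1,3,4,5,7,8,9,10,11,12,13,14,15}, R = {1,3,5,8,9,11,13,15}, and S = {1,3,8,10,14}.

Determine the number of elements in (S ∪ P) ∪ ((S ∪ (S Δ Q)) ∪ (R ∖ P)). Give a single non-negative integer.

13

S ∪ P = {1,3,4,8,9,10,14,15}
S Δ Q = {4,5,7,9,11,12,13,15}
S ∪ (S Δ Q) = {1,3,4,5,7,8,9,10,11,12,13,14,15}
R ∖ P = {1,3,5,8,11,13}
(S ∪ (S Δ Q)) ∪ (R ∖ P) = {1,3,4,5,7,8,9,10,11,12,13,14,15}
(S ∪ P) ∪ ((S ∪ (S Δ Q)) ∪ (R ∖ P)) = {1,3,4,5,7,8,9,10,11,12,13,14,15}
|(S ∪ P) ∪ ((S ∪ (S Δ Q)) ∪ (R ∖ P))| = 13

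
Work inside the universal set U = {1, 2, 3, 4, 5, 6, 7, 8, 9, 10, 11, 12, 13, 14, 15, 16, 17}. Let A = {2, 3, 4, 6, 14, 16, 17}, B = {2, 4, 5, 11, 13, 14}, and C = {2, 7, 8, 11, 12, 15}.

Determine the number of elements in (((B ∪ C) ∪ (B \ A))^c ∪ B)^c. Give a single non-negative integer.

B ∪ C = {2, 4, 5, 7, 8, 11, 12, 13, 14, 15}
B \ A = {5, 11, 13}
(B ∪ C) ∪ (B \ A) = {2, 4, 5, 7, 8, 11, 12, 13, 14, 15}
((B ∪ C) ∪ (B \ A))^c = {1, 3, 6, 9, 10, 16, 17}
((B ∪ C) ∪ (B \ A))^c ∪ B = {1, 2, 3, 4, 5, 6, 9, 10, 11, 13, 14, 16, 17}
(((B ∪ C) ∪ (B \ A))^c ∪ B)^c = {7, 8, 12, 15}
|(((B ∪ C) ∪ (B \ A))^c ∪ B)^c| = 4

4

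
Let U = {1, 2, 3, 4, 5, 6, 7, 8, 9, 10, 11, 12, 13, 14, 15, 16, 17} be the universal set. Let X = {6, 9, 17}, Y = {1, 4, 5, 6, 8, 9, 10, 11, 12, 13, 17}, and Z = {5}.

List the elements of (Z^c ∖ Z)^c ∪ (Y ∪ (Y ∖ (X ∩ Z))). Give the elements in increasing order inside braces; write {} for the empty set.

{1, 4, 5, 6, 8, 9, 10, 11, 12, 13, 17}

Z^c = {1, 2, 3, 4, 6, 7, 8, 9, 10, 11, 12, 13, 14, 15, 16, 17}
Z^c ∖ Z = {1, 2, 3, 4, 6, 7, 8, 9, 10, 11, 12, 13, 14, 15, 16, 17}
(Z^c ∖ Z)^c = {5}
X ∩ Z = {}
Y ∖ (X ∩ Z) = {1, 4, 5, 6, 8, 9, 10, 11, 12, 13, 17}
Y ∪ (Y ∖ (X ∩ Z)) = {1, 4, 5, 6, 8, 9, 10, 11, 12, 13, 17}
(Z^c ∖ Z)^c ∪ (Y ∪ (Y ∖ (X ∩ Z))) = {1, 4, 5, 6, 8, 9, 10, 11, 12, 13, 17}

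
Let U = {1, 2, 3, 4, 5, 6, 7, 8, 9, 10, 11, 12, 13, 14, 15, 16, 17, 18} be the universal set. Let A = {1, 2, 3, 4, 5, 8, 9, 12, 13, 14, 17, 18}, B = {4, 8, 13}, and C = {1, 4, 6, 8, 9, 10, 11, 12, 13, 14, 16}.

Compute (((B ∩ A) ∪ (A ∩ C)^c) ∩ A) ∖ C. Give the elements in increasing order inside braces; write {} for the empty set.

{2, 3, 5, 17, 18}

B ∩ A = {4, 8, 13}
A ∩ C = {1, 4, 8, 9, 12, 13, 14}
(A ∩ C)^c = {2, 3, 5, 6, 7, 10, 11, 15, 16, 17, 18}
(B ∩ A) ∪ (A ∩ C)^c = {2, 3, 4, 5, 6, 7, 8, 10, 11, 13, 15, 16, 17, 18}
((B ∩ A) ∪ (A ∩ C)^c) ∩ A = {2, 3, 4, 5, 8, 13, 17, 18}
(((B ∩ A) ∪ (A ∩ C)^c) ∩ A) ∖ C = {2, 3, 5, 17, 18}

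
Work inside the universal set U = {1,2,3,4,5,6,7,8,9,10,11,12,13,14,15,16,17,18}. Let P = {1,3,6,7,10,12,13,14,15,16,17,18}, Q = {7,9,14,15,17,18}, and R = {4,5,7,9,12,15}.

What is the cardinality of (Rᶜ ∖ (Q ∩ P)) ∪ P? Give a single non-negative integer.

Rᶜ = {1,2,3,6,8,10,11,13,14,16,17,18}
Q ∩ P = {7,14,15,17,18}
Rᶜ ∖ (Q ∩ P) = {1,2,3,6,8,10,11,13,16}
(Rᶜ ∖ (Q ∩ P)) ∪ P = {1,2,3,6,7,8,10,11,12,13,14,15,16,17,18}
|(Rᶜ ∖ (Q ∩ P)) ∪ P| = 15

15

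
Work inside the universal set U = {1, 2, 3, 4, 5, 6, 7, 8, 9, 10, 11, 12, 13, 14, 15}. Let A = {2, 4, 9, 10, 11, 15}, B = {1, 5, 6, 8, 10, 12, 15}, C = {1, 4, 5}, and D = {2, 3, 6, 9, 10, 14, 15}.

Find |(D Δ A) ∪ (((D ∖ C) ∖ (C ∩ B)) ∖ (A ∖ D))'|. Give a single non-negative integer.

D Δ A = {3, 4, 6, 11, 14}
D ∖ C = {2, 3, 6, 9, 10, 14, 15}
C ∩ B = {1, 5}
(D ∖ C) ∖ (C ∩ B) = {2, 3, 6, 9, 10, 14, 15}
A ∖ D = {4, 11}
((D ∖ C) ∖ (C ∩ B)) ∖ (A ∖ D) = {2, 3, 6, 9, 10, 14, 15}
(((D ∖ C) ∖ (C ∩ B)) ∖ (A ∖ D))' = {1, 4, 5, 7, 8, 11, 12, 13}
(D Δ A) ∪ (((D ∖ C) ∖ (C ∩ B)) ∖ (A ∖ D))' = {1, 3, 4, 5, 6, 7, 8, 11, 12, 13, 14}
|(D Δ A) ∪ (((D ∖ C) ∖ (C ∩ B)) ∖ (A ∖ D))'| = 11

11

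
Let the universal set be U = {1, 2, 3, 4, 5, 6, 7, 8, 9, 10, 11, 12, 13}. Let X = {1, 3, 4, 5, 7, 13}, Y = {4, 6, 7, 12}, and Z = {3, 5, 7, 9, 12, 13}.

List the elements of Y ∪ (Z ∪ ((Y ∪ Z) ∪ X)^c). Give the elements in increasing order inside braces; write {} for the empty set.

Y ∪ Z = {3, 4, 5, 6, 7, 9, 12, 13}
(Y ∪ Z) ∪ X = {1, 3, 4, 5, 6, 7, 9, 12, 13}
((Y ∪ Z) ∪ X)^c = {2, 8, 10, 11}
Z ∪ ((Y ∪ Z) ∪ X)^c = {2, 3, 5, 7, 8, 9, 10, 11, 12, 13}
Y ∪ (Z ∪ ((Y ∪ Z) ∪ X)^c) = {2, 3, 4, 5, 6, 7, 8, 9, 10, 11, 12, 13}

{2, 3, 4, 5, 6, 7, 8, 9, 10, 11, 12, 13}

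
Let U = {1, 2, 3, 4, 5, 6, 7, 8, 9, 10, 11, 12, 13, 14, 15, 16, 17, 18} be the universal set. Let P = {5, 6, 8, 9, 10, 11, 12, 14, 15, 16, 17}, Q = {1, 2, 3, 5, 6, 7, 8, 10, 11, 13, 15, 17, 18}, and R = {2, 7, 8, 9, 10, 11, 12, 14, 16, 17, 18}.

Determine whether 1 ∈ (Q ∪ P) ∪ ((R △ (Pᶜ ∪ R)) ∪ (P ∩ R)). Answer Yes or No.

Yes

1 ∈ Q and 1 ∉ P, so 1 ∈ Q ∪ P
1 ∉ P, so 1 ∈ Pᶜ
1 ∈ Pᶜ and 1 ∉ R, so 1 ∈ Pᶜ ∪ R
1 ∉ R and 1 ∈ (Pᶜ ∪ R), so 1 ∈ R △ (Pᶜ ∪ R)
1 ∉ P and 1 ∉ R, so 1 ∉ P ∩ R
1 ∈ (R △ (Pᶜ ∪ R)) and 1 ∉ (P ∩ R), so 1 ∈ (R △ (Pᶜ ∪ R)) ∪ (P ∩ R)
1 ∈ (Q ∪ P) and 1 ∈ ((R △ (Pᶜ ∪ R)) ∪ (P ∩ R)), so 1 ∈ (Q ∪ P) ∪ ((R △ (Pᶜ ∪ R)) ∪ (P ∩ R))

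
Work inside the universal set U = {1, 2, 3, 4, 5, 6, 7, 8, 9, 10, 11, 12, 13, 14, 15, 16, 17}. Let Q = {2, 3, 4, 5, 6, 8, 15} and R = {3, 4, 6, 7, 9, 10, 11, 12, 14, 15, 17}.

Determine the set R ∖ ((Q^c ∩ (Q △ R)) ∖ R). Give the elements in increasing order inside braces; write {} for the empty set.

{3, 4, 6, 7, 9, 10, 11, 12, 14, 15, 17}

Q^c = {1, 7, 9, 10, 11, 12, 13, 14, 16, 17}
Q △ R = {2, 5, 7, 8, 9, 10, 11, 12, 14, 17}
Q^c ∩ (Q △ R) = {7, 9, 10, 11, 12, 14, 17}
(Q^c ∩ (Q △ R)) ∖ R = {}
R ∖ ((Q^c ∩ (Q △ R)) ∖ R) = {3, 4, 6, 7, 9, 10, 11, 12, 14, 15, 17}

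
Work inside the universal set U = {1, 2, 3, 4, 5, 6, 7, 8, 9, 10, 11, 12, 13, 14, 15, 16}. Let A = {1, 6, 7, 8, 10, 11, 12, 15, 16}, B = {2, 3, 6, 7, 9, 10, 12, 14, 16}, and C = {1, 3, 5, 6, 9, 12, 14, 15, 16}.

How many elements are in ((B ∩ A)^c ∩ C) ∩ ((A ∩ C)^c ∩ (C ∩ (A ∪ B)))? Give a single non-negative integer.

B ∩ A = {6, 7, 10, 12, 16}
(B ∩ A)^c = {1, 2, 3, 4, 5, 8, 9, 11, 13, 14, 15}
(B ∩ A)^c ∩ C = {1, 3, 5, 9, 14, 15}
A ∩ C = {1, 6, 12, 15, 16}
(A ∩ C)^c = {2, 3, 4, 5, 7, 8, 9, 10, 11, 13, 14}
A ∪ B = {1, 2, 3, 6, 7, 8, 9, 10, 11, 12, 14, 15, 16}
C ∩ (A ∪ B) = {1, 3, 6, 9, 12, 14, 15, 16}
(A ∩ C)^c ∩ (C ∩ (A ∪ B)) = {3, 9, 14}
((B ∩ A)^c ∩ C) ∩ ((A ∩ C)^c ∩ (C ∩ (A ∪ B))) = {3, 9, 14}
|((B ∩ A)^c ∩ C) ∩ ((A ∩ C)^c ∩ (C ∩ (A ∪ B)))| = 3

3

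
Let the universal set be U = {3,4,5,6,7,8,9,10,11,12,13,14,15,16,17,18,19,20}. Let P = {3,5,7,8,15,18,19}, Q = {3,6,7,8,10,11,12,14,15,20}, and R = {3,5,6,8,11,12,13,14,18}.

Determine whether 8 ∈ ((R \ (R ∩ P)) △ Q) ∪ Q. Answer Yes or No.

8 ∈ R and 8 ∈ P, so 8 ∈ R ∩ P
8 ∈ R and 8 ∈ (R ∩ P), so 8 ∉ R \ (R ∩ P)
8 ∉ (R \ (R ∩ P)) and 8 ∈ Q, so 8 ∈ (R \ (R ∩ P)) △ Q
8 ∈ ((R \ (R ∩ P)) △ Q) and 8 ∈ Q, so 8 ∈ ((R \ (R ∩ P)) △ Q) ∪ Q

Yes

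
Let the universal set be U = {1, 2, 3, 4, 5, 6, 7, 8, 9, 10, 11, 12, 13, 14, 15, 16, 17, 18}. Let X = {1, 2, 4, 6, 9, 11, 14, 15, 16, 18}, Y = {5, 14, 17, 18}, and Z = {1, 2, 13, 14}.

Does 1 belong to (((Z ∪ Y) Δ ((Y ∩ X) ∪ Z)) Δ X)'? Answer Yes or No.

1 ∈ Z and 1 ∉ Y, so 1 ∈ Z ∪ Y
1 ∉ Y and 1 ∈ X, so 1 ∉ Y ∩ X
1 ∉ (Y ∩ X) and 1 ∈ Z, so 1 ∈ (Y ∩ X) ∪ Z
1 ∈ (Z ∪ Y) and 1 ∈ ((Y ∩ X) ∪ Z), so 1 ∉ (Z ∪ Y) Δ ((Y ∩ X) ∪ Z)
1 ∉ ((Z ∪ Y) Δ ((Y ∩ X) ∪ Z)) and 1 ∈ X, so 1 ∈ ((Z ∪ Y) Δ ((Y ∩ X) ∪ Z)) Δ X
1 ∉ (((Z ∪ Y) Δ ((Y ∩ X) ∪ Z)) Δ X)' since 1 ∈ (((Z ∪ Y) Δ ((Y ∩ X) ∪ Z)) Δ X)

No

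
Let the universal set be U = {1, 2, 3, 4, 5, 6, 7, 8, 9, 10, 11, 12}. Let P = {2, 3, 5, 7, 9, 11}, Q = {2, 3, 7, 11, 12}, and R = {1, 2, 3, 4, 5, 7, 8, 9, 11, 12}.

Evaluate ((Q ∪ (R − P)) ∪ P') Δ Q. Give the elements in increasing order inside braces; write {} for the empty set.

R − P = {1, 4, 8, 12}
Q ∪ (R − P) = {1, 2, 3, 4, 7, 8, 11, 12}
P' = {1, 4, 6, 8, 10, 12}
(Q ∪ (R − P)) ∪ P' = {1, 2, 3, 4, 6, 7, 8, 10, 11, 12}
((Q ∪ (R − P)) ∪ P') Δ Q = {1, 4, 6, 8, 10}

{1, 4, 6, 8, 10}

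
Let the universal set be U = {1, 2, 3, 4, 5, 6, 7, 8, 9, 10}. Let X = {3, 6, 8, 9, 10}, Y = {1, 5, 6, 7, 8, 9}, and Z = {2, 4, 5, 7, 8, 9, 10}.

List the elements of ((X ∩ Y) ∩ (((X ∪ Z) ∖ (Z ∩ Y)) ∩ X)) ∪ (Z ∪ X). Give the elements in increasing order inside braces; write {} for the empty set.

X ∩ Y = {6, 8, 9}
X ∪ Z = {2, 3, 4, 5, 6, 7, 8, 9, 10}
Z ∩ Y = {5, 7, 8, 9}
(X ∪ Z) ∖ (Z ∩ Y) = {2, 3, 4, 6, 10}
((X ∪ Z) ∖ (Z ∩ Y)) ∩ X = {3, 6, 10}
(X ∩ Y) ∩ (((X ∪ Z) ∖ (Z ∩ Y)) ∩ X) = {6}
Z ∪ X = {2, 3, 4, 5, 6, 7, 8, 9, 10}
((X ∩ Y) ∩ (((X ∪ Z) ∖ (Z ∩ Y)) ∩ X)) ∪ (Z ∪ X) = {2, 3, 4, 5, 6, 7, 8, 9, 10}

{2, 3, 4, 5, 6, 7, 8, 9, 10}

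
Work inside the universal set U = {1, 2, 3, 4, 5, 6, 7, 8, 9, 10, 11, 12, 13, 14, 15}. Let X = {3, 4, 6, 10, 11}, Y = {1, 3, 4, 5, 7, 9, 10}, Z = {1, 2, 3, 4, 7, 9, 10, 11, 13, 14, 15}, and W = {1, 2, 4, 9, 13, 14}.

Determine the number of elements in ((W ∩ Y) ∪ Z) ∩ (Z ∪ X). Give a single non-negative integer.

W ∩ Y = {1, 4, 9}
(W ∩ Y) ∪ Z = {1, 2, 3, 4, 7, 9, 10, 11, 13, 14, 15}
Z ∪ X = {1, 2, 3, 4, 6, 7, 9, 10, 11, 13, 14, 15}
((W ∩ Y) ∪ Z) ∩ (Z ∪ X) = {1, 2, 3, 4, 7, 9, 10, 11, 13, 14, 15}
|((W ∩ Y) ∪ Z) ∩ (Z ∪ X)| = 11

11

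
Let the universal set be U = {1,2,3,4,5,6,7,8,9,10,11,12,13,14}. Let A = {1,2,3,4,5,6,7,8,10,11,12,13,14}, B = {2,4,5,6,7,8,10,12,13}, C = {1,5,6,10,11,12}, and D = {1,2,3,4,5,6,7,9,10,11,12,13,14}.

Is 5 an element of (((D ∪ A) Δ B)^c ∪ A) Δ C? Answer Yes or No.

5 ∈ D and 5 ∈ A, so 5 ∈ D ∪ A
5 ∈ (D ∪ A) and 5 ∈ B, so 5 ∉ (D ∪ A) Δ B
5 ∈ ((D ∪ A) Δ B)^c since 5 ∉ ((D ∪ A) Δ B)
5 ∈ ((D ∪ A) Δ B)^c and 5 ∈ A, so 5 ∈ ((D ∪ A) Δ B)^c ∪ A
5 ∈ (((D ∪ A) Δ B)^c ∪ A) and 5 ∈ C, so 5 ∉ (((D ∪ A) Δ B)^c ∪ A) Δ C

No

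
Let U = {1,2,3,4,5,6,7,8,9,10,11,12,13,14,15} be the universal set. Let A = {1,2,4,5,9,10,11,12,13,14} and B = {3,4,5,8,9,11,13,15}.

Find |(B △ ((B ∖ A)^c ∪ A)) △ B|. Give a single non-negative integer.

12

B ∖ A = {3,8,15}
(B ∖ A)^c = {1,2,4,5,6,7,9,10,11,12,13,14}
(B ∖ A)^c ∪ A = {1,2,4,5,6,7,9,10,11,12,13,14}
B △ ((B ∖ A)^c ∪ A) = {1,2,3,6,7,8,10,12,14,15}
(B △ ((B ∖ A)^c ∪ A)) △ B = {1,2,4,5,6,7,9,10,11,12,13,14}
|(B △ ((B ∖ A)^c ∪ A)) △ B| = 12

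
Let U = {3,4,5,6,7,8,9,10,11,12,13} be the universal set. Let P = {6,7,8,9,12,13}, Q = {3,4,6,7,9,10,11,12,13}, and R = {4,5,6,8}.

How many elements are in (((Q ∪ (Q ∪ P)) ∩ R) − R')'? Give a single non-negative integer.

8

Q ∪ P = {3,4,6,7,8,9,10,11,12,13}
Q ∪ (Q ∪ P) = {3,4,6,7,8,9,10,11,12,13}
(Q ∪ (Q ∪ P)) ∩ R = {4,6,8}
R' = {3,7,9,10,11,12,13}
((Q ∪ (Q ∪ P)) ∩ R) − R' = {4,6,8}
(((Q ∪ (Q ∪ P)) ∩ R) − R')' = {3,5,7,9,10,11,12,13}
|(((Q ∪ (Q ∪ P)) ∩ R) − R')'| = 8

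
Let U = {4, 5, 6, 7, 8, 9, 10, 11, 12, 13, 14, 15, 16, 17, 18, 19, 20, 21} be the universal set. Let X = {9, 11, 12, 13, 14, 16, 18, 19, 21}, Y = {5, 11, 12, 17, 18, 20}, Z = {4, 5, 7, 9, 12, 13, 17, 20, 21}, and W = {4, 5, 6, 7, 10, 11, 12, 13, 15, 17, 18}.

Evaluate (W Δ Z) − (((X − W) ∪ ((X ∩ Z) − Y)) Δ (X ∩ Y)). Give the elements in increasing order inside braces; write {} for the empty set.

{6, 10, 15, 20}

W Δ Z = {6, 9, 10, 11, 15, 18, 20, 21}
X − W = {9, 14, 16, 19, 21}
X ∩ Z = {9, 12, 13, 21}
(X ∩ Z) − Y = {9, 13, 21}
(X − W) ∪ ((X ∩ Z) − Y) = {9, 13, 14, 16, 19, 21}
X ∩ Y = {11, 12, 18}
((X − W) ∪ ((X ∩ Z) − Y)) Δ (X ∩ Y) = {9, 11, 12, 13, 14, 16, 18, 19, 21}
(W Δ Z) − (((X − W) ∪ ((X ∩ Z) − Y)) Δ (X ∩ Y)) = {6, 10, 15, 20}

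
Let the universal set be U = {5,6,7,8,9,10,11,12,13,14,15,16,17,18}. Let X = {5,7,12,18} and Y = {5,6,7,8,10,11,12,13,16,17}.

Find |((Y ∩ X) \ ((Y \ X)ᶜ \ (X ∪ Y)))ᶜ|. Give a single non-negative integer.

Y ∩ X = {5,7,12}
Y \ X = {6,8,10,11,13,16,17}
(Y \ X)ᶜ = {5,7,9,12,14,15,18}
X ∪ Y = {5,6,7,8,10,11,12,13,16,17,18}
(Y \ X)ᶜ \ (X ∪ Y) = {9,14,15}
(Y ∩ X) \ ((Y \ X)ᶜ \ (X ∪ Y)) = {5,7,12}
((Y ∩ X) \ ((Y \ X)ᶜ \ (X ∪ Y)))ᶜ = {6,8,9,10,11,13,14,15,16,17,18}
|((Y ∩ X) \ ((Y \ X)ᶜ \ (X ∪ Y)))ᶜ| = 11

11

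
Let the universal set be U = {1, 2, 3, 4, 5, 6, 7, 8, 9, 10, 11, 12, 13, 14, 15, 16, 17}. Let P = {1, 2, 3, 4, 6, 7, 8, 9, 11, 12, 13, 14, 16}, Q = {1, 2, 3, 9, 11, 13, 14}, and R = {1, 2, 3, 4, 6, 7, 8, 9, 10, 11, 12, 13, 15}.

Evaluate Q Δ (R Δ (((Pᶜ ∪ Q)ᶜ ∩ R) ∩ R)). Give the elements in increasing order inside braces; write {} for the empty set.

{10, 14, 15}

Pᶜ = {5, 10, 15, 17}
Pᶜ ∪ Q = {1, 2, 3, 5, 9, 10, 11, 13, 14, 15, 17}
(Pᶜ ∪ Q)ᶜ = {4, 6, 7, 8, 12, 16}
(Pᶜ ∪ Q)ᶜ ∩ R = {4, 6, 7, 8, 12}
((Pᶜ ∪ Q)ᶜ ∩ R) ∩ R = {4, 6, 7, 8, 12}
R Δ (((Pᶜ ∪ Q)ᶜ ∩ R) ∩ R) = {1, 2, 3, 9, 10, 11, 13, 15}
Q Δ (R Δ (((Pᶜ ∪ Q)ᶜ ∩ R) ∩ R)) = {10, 14, 15}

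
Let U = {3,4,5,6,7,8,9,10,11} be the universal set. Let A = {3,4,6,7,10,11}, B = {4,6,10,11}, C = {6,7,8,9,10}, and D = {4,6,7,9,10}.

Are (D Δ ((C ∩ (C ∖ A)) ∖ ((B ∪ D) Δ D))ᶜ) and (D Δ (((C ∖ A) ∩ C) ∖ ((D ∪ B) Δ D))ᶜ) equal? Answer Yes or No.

C ∖ A = {8,9}
C ∩ (C ∖ A) = {8,9}
B ∪ D = {4,6,7,9,10,11}
(B ∪ D) Δ D = {11}
(C ∩ (C ∖ A)) ∖ ((B ∪ D) Δ D) = {8,9}
((C ∩ (C ∖ A)) ∖ ((B ∪ D) Δ D))ᶜ = {3,4,5,6,7,10,11}
D Δ ((C ∩ (C ∖ A)) ∖ ((B ∪ D) Δ D))ᶜ = {3,5,9,11}
(C ∖ A) ∩ C = {8,9}
D ∪ B = {4,6,7,9,10,11}
(D ∪ B) Δ D = {11}
((C ∖ A) ∩ C) ∖ ((D ∪ B) Δ D) = {8,9}
(((C ∖ A) ∩ C) ∖ ((D ∪ B) Δ D))ᶜ = {3,4,5,6,7,10,11}
D Δ (((C ∖ A) ∩ C) ∖ ((D ∪ B) Δ D))ᶜ = {3,5,9,11}
Both equal {3,5,9,11}, so D Δ ((C ∩ (C ∖ A)) ∖ ((B ∪ D) Δ D))ᶜ = D Δ (((C ∖ A) ∩ C) ∖ ((D ∪ B) Δ D))ᶜ.

Yes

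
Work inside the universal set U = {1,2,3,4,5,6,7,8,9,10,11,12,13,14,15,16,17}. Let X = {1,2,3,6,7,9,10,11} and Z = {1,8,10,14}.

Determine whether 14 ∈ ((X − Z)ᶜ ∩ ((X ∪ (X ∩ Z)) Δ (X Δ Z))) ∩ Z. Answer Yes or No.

14 ∉ X and 14 ∈ Z, so 14 ∉ X − Z
14 ∈ (X − Z)ᶜ since 14 ∉ (X − Z)
14 ∉ X and 14 ∈ Z, so 14 ∉ X ∩ Z
14 ∉ X and 14 ∉ (X ∩ Z), so 14 ∉ X ∪ (X ∩ Z)
14 ∉ X and 14 ∈ Z, so 14 ∈ X Δ Z
14 ∉ (X ∪ (X ∩ Z)) and 14 ∈ (X Δ Z), so 14 ∈ (X ∪ (X ∩ Z)) Δ (X Δ Z)
14 ∈ (X − Z)ᶜ and 14 ∈ ((X ∪ (X ∩ Z)) Δ (X Δ Z)), so 14 ∈ (X − Z)ᶜ ∩ ((X ∪ (X ∩ Z)) Δ (X Δ Z))
14 ∈ ((X − Z)ᶜ ∩ ((X ∪ (X ∩ Z)) Δ (X Δ Z))) and 14 ∈ Z, so 14 ∈ ((X − Z)ᶜ ∩ ((X ∪ (X ∩ Z)) Δ (X Δ Z))) ∩ Z

Yes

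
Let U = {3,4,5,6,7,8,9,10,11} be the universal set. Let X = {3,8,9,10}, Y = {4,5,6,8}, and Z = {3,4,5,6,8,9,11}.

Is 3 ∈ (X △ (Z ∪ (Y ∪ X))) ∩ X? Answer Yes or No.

3 ∉ Y and 3 ∈ X, so 3 ∈ Y ∪ X
3 ∈ Z and 3 ∈ (Y ∪ X), so 3 ∈ Z ∪ (Y ∪ X)
3 ∈ X and 3 ∈ (Z ∪ (Y ∪ X)), so 3 ∉ X △ (Z ∪ (Y ∪ X))
3 ∉ (X △ (Z ∪ (Y ∪ X))) and 3 ∈ X, so 3 ∉ (X △ (Z ∪ (Y ∪ X))) ∩ X

No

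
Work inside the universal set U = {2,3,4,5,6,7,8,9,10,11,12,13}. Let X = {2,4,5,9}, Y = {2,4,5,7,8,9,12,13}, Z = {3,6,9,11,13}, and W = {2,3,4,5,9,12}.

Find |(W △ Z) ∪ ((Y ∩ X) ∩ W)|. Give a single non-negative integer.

8

W △ Z = {2,4,5,6,11,12,13}
Y ∩ X = {2,4,5,9}
(Y ∩ X) ∩ W = {2,4,5,9}
(W △ Z) ∪ ((Y ∩ X) ∩ W) = {2,4,5,6,9,11,12,13}
|(W △ Z) ∪ ((Y ∩ X) ∩ W)| = 8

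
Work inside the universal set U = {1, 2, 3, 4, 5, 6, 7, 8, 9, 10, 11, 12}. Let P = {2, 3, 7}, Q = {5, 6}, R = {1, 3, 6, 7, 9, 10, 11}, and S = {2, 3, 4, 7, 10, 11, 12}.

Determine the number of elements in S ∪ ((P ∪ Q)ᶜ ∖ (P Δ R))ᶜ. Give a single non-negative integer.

P ∪ Q = {2, 3, 5, 6, 7}
(P ∪ Q)ᶜ = {1, 4, 8, 9, 10, 11, 12}
P Δ R = {1, 2, 6, 9, 10, 11}
(P ∪ Q)ᶜ ∖ (P Δ R) = {4, 8, 12}
((P ∪ Q)ᶜ ∖ (P Δ R))ᶜ = {1, 2, 3, 5, 6, 7, 9, 10, 11}
S ∪ ((P ∪ Q)ᶜ ∖ (P Δ R))ᶜ = {1, 2, 3, 4, 5, 6, 7, 9, 10, 11, 12}
|S ∪ ((P ∪ Q)ᶜ ∖ (P Δ R))ᶜ| = 11

11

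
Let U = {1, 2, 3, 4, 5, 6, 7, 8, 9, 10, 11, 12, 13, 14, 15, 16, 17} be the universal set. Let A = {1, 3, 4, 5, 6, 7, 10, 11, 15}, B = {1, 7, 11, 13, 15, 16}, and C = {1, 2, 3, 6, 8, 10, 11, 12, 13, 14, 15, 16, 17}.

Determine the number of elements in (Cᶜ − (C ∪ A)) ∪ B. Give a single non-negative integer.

7

Cᶜ = {4, 5, 7, 9}
C ∪ A = {1, 2, 3, 4, 5, 6, 7, 8, 10, 11, 12, 13, 14, 15, 16, 17}
Cᶜ − (C ∪ A) = {9}
(Cᶜ − (C ∪ A)) ∪ B = {1, 7, 9, 11, 13, 15, 16}
|(Cᶜ − (C ∪ A)) ∪ B| = 7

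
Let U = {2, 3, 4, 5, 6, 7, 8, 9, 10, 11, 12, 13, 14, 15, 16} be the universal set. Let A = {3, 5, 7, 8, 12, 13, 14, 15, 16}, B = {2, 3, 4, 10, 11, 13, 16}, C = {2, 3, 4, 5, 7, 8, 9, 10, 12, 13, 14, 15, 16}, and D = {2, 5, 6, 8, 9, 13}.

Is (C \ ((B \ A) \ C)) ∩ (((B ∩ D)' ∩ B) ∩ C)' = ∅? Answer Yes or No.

No

B \ A = {2, 4, 10, 11}
(B \ A) \ C = {11}
C \ ((B \ A) \ C) = {2, 3, 4, 5, 7, 8, 9, 10, 12, 13, 14, 15, 16}
B ∩ D = {2, 13}
(B ∩ D)' = {3, 4, 5, 6, 7, 8, 9, 10, 11, 12, 14, 15, 16}
(B ∩ D)' ∩ B = {3, 4, 10, 11, 16}
((B ∩ D)' ∩ B) ∩ C = {3, 4, 10, 16}
(((B ∩ D)' ∩ B) ∩ C)' = {2, 5, 6, 7, 8, 9, 11, 12, 13, 14, 15}
2 lies in both, so they are not disjoint.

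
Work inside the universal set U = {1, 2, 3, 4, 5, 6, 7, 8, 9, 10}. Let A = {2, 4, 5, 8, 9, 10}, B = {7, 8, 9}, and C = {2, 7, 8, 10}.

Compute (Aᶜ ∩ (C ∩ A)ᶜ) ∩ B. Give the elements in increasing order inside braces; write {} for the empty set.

Aᶜ = {1, 3, 6, 7}
C ∩ A = {2, 8, 10}
(C ∩ A)ᶜ = {1, 3, 4, 5, 6, 7, 9}
Aᶜ ∩ (C ∩ A)ᶜ = {1, 3, 6, 7}
(Aᶜ ∩ (C ∩ A)ᶜ) ∩ B = {7}

{7}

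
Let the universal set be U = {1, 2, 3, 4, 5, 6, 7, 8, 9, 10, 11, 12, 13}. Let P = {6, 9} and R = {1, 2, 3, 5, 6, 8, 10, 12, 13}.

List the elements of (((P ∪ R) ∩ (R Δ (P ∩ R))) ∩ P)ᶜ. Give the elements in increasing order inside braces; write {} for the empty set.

{1, 2, 3, 4, 5, 6, 7, 8, 9, 10, 11, 12, 13}

P ∪ R = {1, 2, 3, 5, 6, 8, 9, 10, 12, 13}
P ∩ R = {6}
R Δ (P ∩ R) = {1, 2, 3, 5, 8, 10, 12, 13}
(P ∪ R) ∩ (R Δ (P ∩ R)) = {1, 2, 3, 5, 8, 10, 12, 13}
((P ∪ R) ∩ (R Δ (P ∩ R))) ∩ P = {}
(((P ∪ R) ∩ (R Δ (P ∩ R))) ∩ P)ᶜ = {1, 2, 3, 4, 5, 6, 7, 8, 9, 10, 11, 12, 13}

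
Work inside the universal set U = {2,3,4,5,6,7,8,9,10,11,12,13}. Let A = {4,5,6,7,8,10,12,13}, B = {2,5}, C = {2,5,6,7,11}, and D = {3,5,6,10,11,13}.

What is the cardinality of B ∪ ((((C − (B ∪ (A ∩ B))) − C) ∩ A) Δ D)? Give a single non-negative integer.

A ∩ B = {5}
B ∪ (A ∩ B) = {2,5}
C − (B ∪ (A ∩ B)) = {6,7,11}
(C − (B ∪ (A ∩ B))) − C = {}
((C − (B ∪ (A ∩ B))) − C) ∩ A = {}
(((C − (B ∪ (A ∩ B))) − C) ∩ A) Δ D = {3,5,6,10,11,13}
B ∪ ((((C − (B ∪ (A ∩ B))) − C) ∩ A) Δ D) = {2,3,5,6,10,11,13}
|B ∪ ((((C − (B ∪ (A ∩ B))) − C) ∩ A) Δ D)| = 7

7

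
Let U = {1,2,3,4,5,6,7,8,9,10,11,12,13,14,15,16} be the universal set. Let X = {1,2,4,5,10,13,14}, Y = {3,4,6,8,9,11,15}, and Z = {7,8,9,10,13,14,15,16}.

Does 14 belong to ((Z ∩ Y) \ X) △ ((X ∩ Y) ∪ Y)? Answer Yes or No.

14 ∈ Z and 14 ∉ Y, so 14 ∉ Z ∩ Y
14 ∉ (Z ∩ Y) and 14 ∈ X, so 14 ∉ (Z ∩ Y) \ X
14 ∈ X and 14 ∉ Y, so 14 ∉ X ∩ Y
14 ∉ (X ∩ Y) and 14 ∉ Y, so 14 ∉ (X ∩ Y) ∪ Y
14 ∉ ((Z ∩ Y) \ X) and 14 ∉ ((X ∩ Y) ∪ Y), so 14 ∉ ((Z ∩ Y) \ X) △ ((X ∩ Y) ∪ Y)

No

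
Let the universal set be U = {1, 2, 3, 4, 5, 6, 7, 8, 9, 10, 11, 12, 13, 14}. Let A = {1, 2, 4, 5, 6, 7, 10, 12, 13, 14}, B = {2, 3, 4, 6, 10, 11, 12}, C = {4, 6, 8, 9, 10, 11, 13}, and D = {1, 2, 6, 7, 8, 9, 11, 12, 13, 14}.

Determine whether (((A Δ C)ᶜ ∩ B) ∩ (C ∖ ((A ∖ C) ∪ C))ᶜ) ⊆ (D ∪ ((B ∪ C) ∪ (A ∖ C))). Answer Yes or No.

A Δ C = {1, 2, 5, 7, 8, 9, 11, 12, 14}
(A Δ C)ᶜ = {3, 4, 6, 10, 13}
(A Δ C)ᶜ ∩ B = {3, 4, 6, 10}
A ∖ C = {1, 2, 5, 7, 12, 14}
(A ∖ C) ∪ C = {1, 2, 4, 5, 6, 7, 8, 9, 10, 11, 12, 13, 14}
C ∖ ((A ∖ C) ∪ C) = {}
(C ∖ ((A ∖ C) ∪ C))ᶜ = {1, 2, 3, 4, 5, 6, 7, 8, 9, 10, 11, 12, 13, 14}
((A Δ C)ᶜ ∩ B) ∩ (C ∖ ((A ∖ C) ∪ C))ᶜ = {3, 4, 6, 10}
B ∪ C = {2, 3, 4, 6, 8, 9, 10, 11, 12, 13}
(B ∪ C) ∪ (A ∖ C) = {1, 2, 3, 4, 5, 6, 7, 8, 9, 10, 11, 12, 13, 14}
D ∪ ((B ∪ C) ∪ (A ∖ C)) = {1, 2, 3, 4, 5, 6, 7, 8, 9, 10, 11, 12, 13, 14}
Every element of {3, 4, 6, 10} is in {1, 2, 3, 4, 5, 6, 7, 8, 9, 10, 11, 12, 13, 14}, so ((A Δ C)ᶜ ∩ B) ∩ (C ∖ ((A ∖ C) ∪ C))ᶜ ⊆ D ∪ ((B ∪ C) ∪ (A ∖ C)).

Yes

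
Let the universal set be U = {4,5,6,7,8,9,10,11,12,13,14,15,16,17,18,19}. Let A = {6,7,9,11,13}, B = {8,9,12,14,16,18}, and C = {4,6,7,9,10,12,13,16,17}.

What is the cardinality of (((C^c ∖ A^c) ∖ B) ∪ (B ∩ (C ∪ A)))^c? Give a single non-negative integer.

12

C^c = {5,8,11,14,15,18,19}
A^c = {4,5,8,10,12,14,15,16,17,18,19}
C^c ∖ A^c = {11}
(C^c ∖ A^c) ∖ B = {11}
C ∪ A = {4,6,7,9,10,11,12,13,16,17}
B ∩ (C ∪ A) = {9,12,16}
((C^c ∖ A^c) ∖ B) ∪ (B ∩ (C ∪ A)) = {9,11,12,16}
(((C^c ∖ A^c) ∖ B) ∪ (B ∩ (C ∪ A)))^c = {4,5,6,7,8,10,13,14,15,17,18,19}
|(((C^c ∖ A^c) ∖ B) ∪ (B ∩ (C ∪ A)))^c| = 12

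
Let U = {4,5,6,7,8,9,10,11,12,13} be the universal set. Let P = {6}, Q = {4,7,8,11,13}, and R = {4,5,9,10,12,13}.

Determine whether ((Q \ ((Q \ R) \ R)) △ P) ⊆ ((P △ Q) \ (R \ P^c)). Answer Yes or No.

Yes

Q \ R = {7,8,11}
(Q \ R) \ R = {7,8,11}
Q \ ((Q \ R) \ R) = {4,13}
(Q \ ((Q \ R) \ R)) △ P = {4,6,13}
P △ Q = {4,6,7,8,11,13}
P^c = {4,5,7,8,9,10,11,12,13}
R \ P^c = {}
(P △ Q) \ (R \ P^c) = {4,6,7,8,11,13}
Every element of {4,6,13} is in {4,6,7,8,11,13}, so (Q \ ((Q \ R) \ R)) △ P ⊆ (P △ Q) \ (R \ P^c).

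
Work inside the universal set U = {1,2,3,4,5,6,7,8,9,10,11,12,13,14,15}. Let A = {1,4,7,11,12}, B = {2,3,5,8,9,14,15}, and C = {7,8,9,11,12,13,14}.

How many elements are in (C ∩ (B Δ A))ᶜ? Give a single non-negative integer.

9

B Δ A = {1,2,3,4,5,7,8,9,11,12,14,15}
C ∩ (B Δ A) = {7,8,9,11,12,14}
(C ∩ (B Δ A))ᶜ = {1,2,3,4,5,6,10,13,15}
|(C ∩ (B Δ A))ᶜ| = 9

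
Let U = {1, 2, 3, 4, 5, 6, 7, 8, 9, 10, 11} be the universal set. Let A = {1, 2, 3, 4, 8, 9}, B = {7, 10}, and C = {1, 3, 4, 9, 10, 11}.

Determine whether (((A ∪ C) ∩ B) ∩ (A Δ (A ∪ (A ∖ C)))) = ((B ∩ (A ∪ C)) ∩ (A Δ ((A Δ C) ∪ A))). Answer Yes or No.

A ∪ C = {1, 2, 3, 4, 8, 9, 10, 11}
(A ∪ C) ∩ B = {10}
A ∖ C = {2, 8}
A ∪ (A ∖ C) = {1, 2, 3, 4, 8, 9}
A Δ (A ∪ (A ∖ C)) = {}
((A ∪ C) ∩ B) ∩ (A Δ (A ∪ (A ∖ C))) = {}
B ∩ (A ∪ C) = {10}
A Δ C = {2, 8, 10, 11}
(A Δ C) ∪ A = {1, 2, 3, 4, 8, 9, 10, 11}
A Δ ((A Δ C) ∪ A) = {10, 11}
(B ∩ (A ∪ C)) ∩ (A Δ ((A Δ C) ∪ A)) = {10}
10 ∈ (B ∩ (A ∪ C)) ∩ (A Δ ((A Δ C) ∪ A)) but 10 ∉ ((A ∪ C) ∩ B) ∩ (A Δ (A ∪ (A ∖ C))), so they differ.

No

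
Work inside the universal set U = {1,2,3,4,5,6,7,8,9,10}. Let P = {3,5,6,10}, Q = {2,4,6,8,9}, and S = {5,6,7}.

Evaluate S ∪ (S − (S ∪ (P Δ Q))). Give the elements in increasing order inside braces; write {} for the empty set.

{5,6,7}

P Δ Q = {2,3,4,5,8,9,10}
S ∪ (P Δ Q) = {2,3,4,5,6,7,8,9,10}
S − (S ∪ (P Δ Q)) = {}
S ∪ (S − (S ∪ (P Δ Q))) = {5,6,7}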